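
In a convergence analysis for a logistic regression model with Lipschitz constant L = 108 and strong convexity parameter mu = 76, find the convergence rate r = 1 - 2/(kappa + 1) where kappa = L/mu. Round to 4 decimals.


Step 1: Compute the condition number.
kappa = L/mu = 108/76 = 1.4211
Step 2: Compute the convergence rate.
r = 1 - 2/(kappa + 1) = 1 - 2*mu/(L + mu) = (L - mu)/(L + mu) = 32/184 = 0.1739


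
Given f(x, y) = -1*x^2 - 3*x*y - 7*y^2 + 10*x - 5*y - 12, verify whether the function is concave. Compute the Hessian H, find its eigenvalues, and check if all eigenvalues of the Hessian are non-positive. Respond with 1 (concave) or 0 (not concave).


The Hessian of f(x,y) = -1*x^2 - 3*x*y - 7*y^2 + 10*x - 5*y - 12 is:
H = [[-2, -3], [-3, -14]]
Trace = -2 - 14 = -16
Determinant = -2*-14 - (-3)^2 = 19
Discriminant = (-16)^2 - 4*19 = 180.0
Eigenvalues: lambda_1 = -14.7082, lambda_2 = -1.2918
The function is concave.

1


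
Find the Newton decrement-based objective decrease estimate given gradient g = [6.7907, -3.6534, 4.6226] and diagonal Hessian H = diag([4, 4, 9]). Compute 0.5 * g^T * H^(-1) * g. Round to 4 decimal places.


Step 1: H is diagonal, so H^(-1) * g = [1.6977, -0.9134, 0.5136].
Step 2: g^T H^(-1) g = sum_i g_i^2 / H_ii
  = (6.7907)^2/4 + (-3.6534)^2/4 + (4.6226)^2/9
  = 11.5284 + 3.3368 + 2.3743 = 17.2395
Step 3: Objective decrease = 0.5 * g^T H^(-1) g = 8.6198


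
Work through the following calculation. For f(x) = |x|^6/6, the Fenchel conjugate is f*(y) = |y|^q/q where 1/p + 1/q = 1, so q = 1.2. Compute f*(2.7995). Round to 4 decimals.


The conjugate exponent q satisfies 1/p + 1/q = 1.
p = 6, so q = 6/(6 - 1) = 1.2
|y|^q = 2.7995^1.2 = 3.4395
f*(2.7995) = 3.4395 / 1.2 = 2.8663


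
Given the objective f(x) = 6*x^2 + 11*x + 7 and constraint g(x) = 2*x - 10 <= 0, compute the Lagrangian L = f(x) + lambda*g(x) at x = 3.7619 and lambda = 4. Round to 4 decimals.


Step 1: Evaluate f(x).
f(3.7619) = 6*3.7619^2 + 11*3.7619 + 7 = 133.2922
Step 2: Evaluate g(x).
g(3.7619) = 2*3.7619 - 10 = -2.4762
Step 3: Compute Lagrangian.
L = 133.2922 + 4*-2.4762 = 123.3874


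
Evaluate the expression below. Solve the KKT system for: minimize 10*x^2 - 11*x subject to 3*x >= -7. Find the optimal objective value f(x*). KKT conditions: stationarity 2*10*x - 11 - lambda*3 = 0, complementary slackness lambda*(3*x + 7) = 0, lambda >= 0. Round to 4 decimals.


Step 1: Try lambda = 0 (constraint inactive).
Stationarity: 2*10*x - 11 = 0
x* = 11/(2*10) = 0.55
Check constraint: 3*0.55 = 1.65 >= -7 -- satisfied.
Step 2: Compute optimal value.
f(x*) = 10*0.55^2 - 11*0.55 = -3.025


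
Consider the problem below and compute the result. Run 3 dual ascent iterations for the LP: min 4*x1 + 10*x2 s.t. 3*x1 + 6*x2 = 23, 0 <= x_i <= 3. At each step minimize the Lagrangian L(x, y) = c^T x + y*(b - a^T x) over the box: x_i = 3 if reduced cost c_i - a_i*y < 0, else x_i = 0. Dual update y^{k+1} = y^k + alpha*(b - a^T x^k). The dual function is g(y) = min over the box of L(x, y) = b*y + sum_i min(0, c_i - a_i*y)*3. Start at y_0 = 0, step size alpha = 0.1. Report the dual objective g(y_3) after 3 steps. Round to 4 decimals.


Dual ascent for LP: min 4*x1 + 10*x2, 3*x1 + 6*x2 = 23, 0 <= x_i <= 3
Step 1: y^k = 0.0, reduced costs: (4.0, 10.0)
  x^k = (0.0, 0.0), subgradient = b - a^T x = 23.0
  y^{k+1} = 0.0 + 0.1*23.0 = 2.3
Step 2: y^k = 2.3, reduced costs: (-2.9, -3.8)
  x^k = (3.0, 3.0), subgradient = b - a^T x = -4.0
  y^{k+1} = 2.3 + 0.1*-4.0 = 1.9
Step 3: y^k = 1.9, reduced costs: (-1.7, -1.4)
  x^k = (3.0, 3.0), subgradient = b - a^T x = -4.0
  y^{k+1} = 1.9 + 0.1*-4.0 = 1.5
Dual objective at y_3 = 1.5: reduced costs (-0.5, 1.0), box minimizer x = (3.0, 0.0)
g(y_3) = b*y + (c1 - a1*y)*x1 + (c2 - a2*y)*x2 = 23*1.5 + (-0.5)*3.0 + 1.0*0.0 = 34.5 - 1.5 + 0.0 = 33.0


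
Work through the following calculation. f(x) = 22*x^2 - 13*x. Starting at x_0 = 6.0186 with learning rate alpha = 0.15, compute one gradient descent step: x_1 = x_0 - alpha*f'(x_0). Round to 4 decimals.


We compute the gradient at x_0 and apply the update.
f'(x) = 44*x - 13
f'(6.0186) = 44*6.0186 - 13 = 251.8184
x_1 = 6.0186 - 0.15*251.8184 = -31.7542


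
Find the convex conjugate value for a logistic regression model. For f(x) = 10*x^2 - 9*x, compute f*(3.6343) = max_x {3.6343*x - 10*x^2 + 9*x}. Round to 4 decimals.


f*(y) = sup_x {y*x - a*x^2 - b*x} = sup_x {(y-b)*x - a*x^2}
FOC: (y - b) - 2a*x = 0 => x* = (y - b)/(2a)
x* = (3.6343 + 9)/(2*10) = 0.6317
f*(3.6343) = (y-b)^2/(4a) = (3.6343 + 9)^2/(4*10)
= 159.6255/40 = 3.9906


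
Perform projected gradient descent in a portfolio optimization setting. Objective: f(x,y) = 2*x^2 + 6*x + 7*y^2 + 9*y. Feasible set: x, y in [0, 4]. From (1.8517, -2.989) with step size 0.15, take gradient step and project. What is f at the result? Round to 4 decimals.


Step 1: Compute gradient at (1.8517, -2.989).
grad_x = 2*2*1.8517 + 6 = 13.4068
grad_y = 2*7*-2.989 + 9 = -32.846
Step 2: Gradient step.
x_raw = 1.8517 - 0.15*13.4068 = -0.1593
y_raw = -2.989 - 0.15*-32.846 = 1.9379
Step 3: Project onto [0, 4].
x_proj = clip(-0.1593) = 0.0
y_proj = clip(1.9379) = 1.9379
Step 4: Evaluate f.
f(0.0, 1.9379) = 43.7293


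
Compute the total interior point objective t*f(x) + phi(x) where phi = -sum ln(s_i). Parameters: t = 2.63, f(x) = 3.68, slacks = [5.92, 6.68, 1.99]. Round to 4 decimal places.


Step 1: Compute log-barrier.
ln values: [1.7783, 1.8991, 0.6881]
phi = -(1.7783 + 1.8991 + 0.6881) = -4.3656
Step 2: Compute augmented objective.
t*f(x) = 2.63*3.68 = 9.6784
Total = 9.6784 - 4.3656 = 5.3128


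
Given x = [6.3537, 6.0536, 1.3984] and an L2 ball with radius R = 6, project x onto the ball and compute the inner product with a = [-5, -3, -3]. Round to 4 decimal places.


Step 1: Compute ||x|| (intermediates to 6 decimals).
||x|| = sqrt(6.3537^2 + 6.0536^2 + 1.3984^2) = 8.886568
Step 2: Project.
Since ||x|| > R, scale = R/||x|| = 6/8.886568 = 0.675176, proj(x) = scale * x
proj(x) = [4.289866, 4.087245, 0.944166]
Step 3: Dot product.
a^T * proj(x) = -5*4.289866 - 3*4.087245 - 3*0.944166 = -36.5436


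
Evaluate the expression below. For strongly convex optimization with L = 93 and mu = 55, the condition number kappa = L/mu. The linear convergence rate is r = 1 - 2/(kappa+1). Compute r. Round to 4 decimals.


Step 1: Compute the condition number.
kappa = L/mu = 93/55 = 1.6909
Step 2: Compute the convergence rate.
r = 1 - 2/(kappa + 1) = 1 - 2*mu/(L + mu) = (L - mu)/(L + mu) = 38/148 = 0.2568


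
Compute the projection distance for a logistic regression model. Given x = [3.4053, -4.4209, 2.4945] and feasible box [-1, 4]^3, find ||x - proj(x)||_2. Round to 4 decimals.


Project each component onto [-1, 4].
clip(3.4053) = 3.4053, clip(-4.4209) = -1.0, clip(2.4945) = 2.4945
Projection = [3.4053, -1.0, 2.4945]
Squared diffs: [0.0, 11.7026, 0.0]
Distance = sqrt(11.7026) = 3.4209


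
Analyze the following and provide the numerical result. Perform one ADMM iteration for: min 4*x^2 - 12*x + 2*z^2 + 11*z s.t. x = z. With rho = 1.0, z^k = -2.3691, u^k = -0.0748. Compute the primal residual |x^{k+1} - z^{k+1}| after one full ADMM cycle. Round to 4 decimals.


ADMM iteration with rho = 1.0, z^k = -2.3691, u^k = -0.0748
Step 1: x-update.
Minimize 4*x^2 - 12*x + (1.0/2)*(x + 2.3691 - 0.0748)^2
FOC: (2*4 + 1.0)*x = 12 + 1.0*(-2.3691 + 0.0748)
x^{k+1} = 1.0784
Step 2: z-update.
Minimize 2*z^2 + 11*z + (1.0/2)*(1.0784 - z - 0.0748)^2
FOC: (2*2 + 1.0)*z = -11 + 1.0*(1.0784 - 0.0748)
z^{k+1} = -1.9993
Step 3: u-update.
u^{k+1} = -0.0748 + 1.0784 + 1.9993 = 3.0029
Step 4: Primal residual = |1.0784 + 1.9993| = 3.0777


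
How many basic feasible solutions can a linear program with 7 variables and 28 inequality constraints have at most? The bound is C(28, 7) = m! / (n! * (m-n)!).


Each vertex corresponds to some choice of n active constraints out of m, so the number of vertices is at most C(m, n) = m! / (n!(m-n)!).
m = 28, n = 7
Numerator: 28 * 27 * 26 * 25 * 24 * 23 * 22
Denominator: 7! = 5040
C(28, 7) = 1184040


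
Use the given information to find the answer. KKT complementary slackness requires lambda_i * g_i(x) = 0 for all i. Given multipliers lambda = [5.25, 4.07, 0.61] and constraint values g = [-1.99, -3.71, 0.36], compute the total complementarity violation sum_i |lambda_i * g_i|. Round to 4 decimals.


KKT complementary slackness check:
lambda_1 * g_1 = 5.25 * -1.99 = -10.4475
lambda_2 * g_2 = 4.07 * -3.71 = -15.0997
lambda_3 * g_3 = 0.61 * 0.36 = 0.2196
Total violation = 10.4475 + 15.0997 + 0.2196 = 25.7668


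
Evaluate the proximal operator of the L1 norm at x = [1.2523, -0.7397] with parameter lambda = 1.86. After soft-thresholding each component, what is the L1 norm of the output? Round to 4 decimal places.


Soft-thresholding with lambda = 1.86:
prox(1.2523) = sign(1.2523)*max(|1.2523| - 1.86, 0) = 0.0
prox(-0.7397) = sign(-0.7397)*max(|-0.7397| - 1.86, 0) = 0.0
prox(x) = [0.0, 0.0]
||prox(x)||_1 = 0.0 + 0.0 = 0.0


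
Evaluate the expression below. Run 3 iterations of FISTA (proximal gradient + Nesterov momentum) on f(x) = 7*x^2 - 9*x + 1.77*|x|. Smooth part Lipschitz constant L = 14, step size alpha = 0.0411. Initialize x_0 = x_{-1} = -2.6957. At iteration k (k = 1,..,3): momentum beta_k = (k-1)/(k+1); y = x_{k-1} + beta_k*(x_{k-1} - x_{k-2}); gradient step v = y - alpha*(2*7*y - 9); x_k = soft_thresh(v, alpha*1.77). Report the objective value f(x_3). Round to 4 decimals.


FISTA on f(x) = 7*x^2 - 9*x + 1.77*|x|
L = 14, alpha = 0.0411
Iteration 1: beta = 0.0, y = -2.6957 + 0.0*(-2.6957 + 2.6957) = -2.6957
  grad(y) = -46.7398, v = y - alpha*grad = -0.7747
  prox(v) = soft_thresh(-0.7747, 0.0727) = -0.7019
Iteration 2: beta = 0.3333, y = -0.7019 + 0.3333*(-0.7019 + 2.6957) = -0.0374
  grad(y) = -9.5231, v = y - alpha*grad = 0.354
  prox(v) = soft_thresh(0.354, 0.0727) = 0.2813
Iteration 3: beta = 0.5, y = 0.2813 + 0.5*(0.2813 + 0.7019) = 0.7729
  grad(y) = 1.8207, v = y - alpha*grad = 0.6981
  prox(v) = soft_thresh(0.6981, 0.0727) = 0.6253
f(x_3) = 7*0.6253^2 - 9*0.6253 + 1.77*|0.6253| = -1.7839


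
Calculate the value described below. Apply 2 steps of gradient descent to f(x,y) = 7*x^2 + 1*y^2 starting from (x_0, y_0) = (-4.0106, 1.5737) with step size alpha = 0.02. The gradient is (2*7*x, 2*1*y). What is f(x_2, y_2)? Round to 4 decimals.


Gradient descent on f(x,y) = 7*x^2 + 1*y^2.
Starting point: (-4.0106, 1.5737), alpha = 0.02
Step 1: grad_x = 2*7*-4.0106 = -56.1484, grad_y = 2*1*1.5737 = 3.1474
  x_1 = -4.0106 - 0.02*-56.1484 = -2.8876
  y_1 = 1.5737 - 0.02*3.1474 = 1.5108
Step 2: grad_x = 2*7*-2.8876 = -40.4268, grad_y = 2*1*1.5108 = 3.0215
  x_2 = -2.8876 - 0.02*-40.4268 = -2.0791
  y_2 = 1.5108 - 0.02*3.0215 = 1.4503
f(-2.0791, 1.4503) = 7*(-2.0791)^2 + 1*1.4503^2 = 32.3619


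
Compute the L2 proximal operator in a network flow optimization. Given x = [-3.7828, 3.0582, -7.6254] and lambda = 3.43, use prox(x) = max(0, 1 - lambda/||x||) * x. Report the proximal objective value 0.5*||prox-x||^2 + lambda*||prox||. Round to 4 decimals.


Step 1: Compute ||x||.
||x|| = 9.0448
Step 2: Compute scaling factor.
scale = max(0, 1 - 3.43/9.0448) = 0.6208
Step 3: prox(x) = [-2.3483, 1.8985, -4.7337]
||prox(x)|| = 5.6148
Step 4: Proximal objective.
0.5*||prox-x||^2 = 5.8825
lambda*||prox|| = 19.2588
Total = 25.1413


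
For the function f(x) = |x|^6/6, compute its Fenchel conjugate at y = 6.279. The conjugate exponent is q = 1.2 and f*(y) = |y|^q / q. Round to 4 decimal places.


The conjugate exponent q satisfies 1/p + 1/q = 1.
p = 6, so q = 6/(6 - 1) = 1.2
|y|^q = 6.279^1.2 = 9.0671
f*(6.279) = 9.0671 / 1.2 = 7.5559


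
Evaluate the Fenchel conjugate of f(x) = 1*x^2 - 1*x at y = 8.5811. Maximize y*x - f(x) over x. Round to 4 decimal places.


f*(y) = sup_x {y*x - a*x^2 - b*x} = sup_x {(y-b)*x - a*x^2}
FOC: (y - b) - 2a*x = 0 => x* = (y - b)/(2a)
x* = (8.5811 + 1)/(2*1) = 4.7906
f*(8.5811) = (y-b)^2/(4a) = (8.5811 + 1)^2/(4*1)
= 91.7975/4 = 22.9494


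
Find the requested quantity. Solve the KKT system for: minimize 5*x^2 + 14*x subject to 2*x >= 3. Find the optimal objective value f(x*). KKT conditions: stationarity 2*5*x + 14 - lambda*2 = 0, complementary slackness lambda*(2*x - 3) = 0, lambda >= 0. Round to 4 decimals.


Step 1: Try lambda = 0 (constraint inactive).
x_unc = -14/(2*5) = -1.4
Check: 2*-1.4 = -2.8 < 3 -- violated!
Step 2: Constraint must be active: 2*x = 3
x* = 3/2 = 1.5
lambda = (2*5*1.5 + 14)/2 = 14.5
Step 3: Compute optimal value.
f(x*) = 5*1.5^2 + 14*1.5 = 32.25


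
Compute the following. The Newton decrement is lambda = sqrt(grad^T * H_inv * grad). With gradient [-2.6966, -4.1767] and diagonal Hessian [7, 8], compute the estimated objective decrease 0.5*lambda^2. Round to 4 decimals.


Step 1: H is diagonal, so H^(-1) * g = [-0.3852, -0.5221].
Step 2: g^T H^(-1) g = sum_i g_i^2 / H_ii
  = (-2.6966)^2/7 + (-4.1767)^2/8
  = 1.0388 + 2.1806 = 3.2194
Step 3: Objective decrease = 0.5 * g^T H^(-1) g = 1.6097


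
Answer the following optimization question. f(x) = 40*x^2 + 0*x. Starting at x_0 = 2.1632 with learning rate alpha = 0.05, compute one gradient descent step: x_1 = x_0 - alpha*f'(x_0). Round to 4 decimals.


We compute the gradient at x_0 and apply the update.
f'(x) = 80*x + 0
f'(2.1632) = 80*2.1632 + 0 = 173.056
x_1 = 2.1632 - 0.05*173.056 = -6.4896


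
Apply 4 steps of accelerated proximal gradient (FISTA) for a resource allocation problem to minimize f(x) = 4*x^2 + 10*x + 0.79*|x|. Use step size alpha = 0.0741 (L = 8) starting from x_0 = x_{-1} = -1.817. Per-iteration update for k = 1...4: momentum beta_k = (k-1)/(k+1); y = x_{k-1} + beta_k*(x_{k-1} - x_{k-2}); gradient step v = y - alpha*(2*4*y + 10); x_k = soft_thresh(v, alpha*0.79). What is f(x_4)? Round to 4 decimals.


FISTA on f(x) = 4*x^2 + 10*x + 0.79*|x|
L = 8, alpha = 0.0741
Iteration 1: beta = 0.0, y = -1.817 + 0.0*(-1.817 + 1.817) = -1.817
  grad(y) = -4.536, v = y - alpha*grad = -1.4809
  prox(v) = soft_thresh(-1.4809, 0.0585) = -1.4223
Iteration 2: beta = 0.3333, y = -1.4223 + 0.3333*(-1.4223 + 1.817) = -1.2908
  grad(y) = -0.3263, v = y - alpha*grad = -1.2666
  prox(v) = soft_thresh(-1.2666, 0.0585) = -1.2081
Iteration 3: beta = 0.5, y = -1.2081 + 0.5*(-1.2081 + 1.4223) = -1.1009
  grad(y) = 1.1925, v = y - alpha*grad = -1.1893
  prox(v) = soft_thresh(-1.1893, 0.0585) = -1.1308
Iteration 4: beta = 0.6, y = -1.1308 + 0.6*(-1.1308 + 1.2081) = -1.0844
  grad(y) = 1.325, v = y - alpha*grad = -1.1826
  prox(v) = soft_thresh(-1.1826, 0.0585) = -1.124
f(x_4) = 4*(-1.124)^2 + 10*(-1.124) + 0.79*|-1.124| = -5.2985


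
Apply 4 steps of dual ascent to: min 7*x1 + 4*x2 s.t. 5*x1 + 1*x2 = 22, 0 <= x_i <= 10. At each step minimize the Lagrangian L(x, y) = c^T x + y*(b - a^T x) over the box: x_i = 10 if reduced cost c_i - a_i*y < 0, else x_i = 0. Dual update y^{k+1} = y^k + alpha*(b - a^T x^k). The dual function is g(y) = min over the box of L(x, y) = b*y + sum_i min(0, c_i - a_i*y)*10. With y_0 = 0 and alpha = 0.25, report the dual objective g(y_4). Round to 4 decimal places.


Dual ascent for LP: min 7*x1 + 4*x2, 5*x1 + 1*x2 = 22, 0 <= x_i <= 10
Step 1: y^k = 0.0, reduced costs: (7.0, 4.0)
  x^k = (0.0, 0.0), subgradient = b - a^T x = 22.0
  y^{k+1} = 0.0 + 0.25*22.0 = 5.5
Step 2: y^k = 5.5, reduced costs: (-20.5, -1.5)
  x^k = (10.0, 10.0), subgradient = b - a^T x = -38.0
  y^{k+1} = 5.5 + 0.25*-38.0 = -4.0
Step 3: y^k = -4.0, reduced costs: (27.0, 8.0)
  x^k = (0.0, 0.0), subgradient = b - a^T x = 22.0
  y^{k+1} = -4.0 + 0.25*22.0 = 1.5
Step 4: y^k = 1.5, reduced costs: (-0.5, 2.5)
  x^k = (10.0, 0.0), subgradient = b - a^T x = -28.0
  y^{k+1} = 1.5 + 0.25*-28.0 = -5.5
Dual objective at y_4 = -5.5: reduced costs (34.5, 9.5), box minimizer x = (0.0, 0.0)
g(y_4) = b*y + (c1 - a1*y)*x1 + (c2 - a2*y)*x2 = 22*(-5.5) + 34.5*0.0 + 9.5*0.0 = -121.0 + 0.0 + 0.0 = -121.0


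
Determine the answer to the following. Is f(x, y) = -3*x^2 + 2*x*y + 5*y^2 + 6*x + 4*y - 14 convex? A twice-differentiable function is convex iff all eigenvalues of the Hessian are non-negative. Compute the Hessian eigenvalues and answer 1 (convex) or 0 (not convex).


The Hessian of f(x,y) = -3*x^2 + 2*x*y + 5*y^2 + 6*x + 4*y - 14 is:
H = [[-6, 2], [2, 10]]
Trace = -6 + 10 = 4
Determinant = -6*10 - (2)^2 = -64
Discriminant = (4)^2 - 4*-64 = 272.0
Eigenvalues: lambda_1 = -6.2462, lambda_2 = 10.2462
The function is not convex.

0


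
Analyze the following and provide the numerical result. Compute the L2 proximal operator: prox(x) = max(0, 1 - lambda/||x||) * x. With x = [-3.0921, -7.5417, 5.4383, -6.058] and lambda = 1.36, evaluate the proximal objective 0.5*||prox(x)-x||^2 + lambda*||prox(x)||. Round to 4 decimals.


Step 1: Compute ||x||.
||x|| = 11.5201
Step 2: Compute scaling factor.
scale = max(0, 1 - 1.36/11.5201) = 0.8819
Step 3: prox(x) = [-2.7271, -6.6514, 4.7963, -5.3428]
||prox(x)|| = 10.1601
Step 4: Proximal objective.
0.5*||prox-x||^2 = 0.9248
lambda*||prox|| = 13.8177
Total = 14.7425


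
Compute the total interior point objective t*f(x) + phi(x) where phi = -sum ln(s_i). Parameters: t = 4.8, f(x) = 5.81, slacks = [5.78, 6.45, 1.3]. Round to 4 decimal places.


Step 1: Compute log-barrier.
ln values: [1.7544, 1.8641, 0.2624]
phi = -(1.7544 + 1.8641 + 0.2624) = -3.8808
Step 2: Compute augmented objective.
t*f(x) = 4.8*5.81 = 27.888
Total = 27.888 - 3.8808 = 24.0072


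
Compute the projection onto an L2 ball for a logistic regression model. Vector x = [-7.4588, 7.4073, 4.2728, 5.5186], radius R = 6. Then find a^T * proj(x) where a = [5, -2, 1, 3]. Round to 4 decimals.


Step 1: Compute ||x|| (intermediates to 6 decimals).
||x|| = sqrt((-7.4588)^2 + 7.4073^2 + 4.2728^2 + 5.5186^2) = 12.617985
Step 2: Project.
Since ||x|| > R, scale = R/||x|| = 6/12.617985 = 0.475512, proj(x) = scale * x
proj(x) = [-3.546749, 3.52226, 2.031768, 2.624161]
Step 3: Dot product.
a^T * proj(x) = 5*(-3.546749) - 2*3.52226 + 1*2.031768 + 3*2.624161 = -14.874


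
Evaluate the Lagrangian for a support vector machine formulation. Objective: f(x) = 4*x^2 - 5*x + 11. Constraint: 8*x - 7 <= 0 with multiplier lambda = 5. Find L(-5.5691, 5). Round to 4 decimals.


Step 1: Evaluate f(x).
f(-5.5691) = 4*(-5.5691)^2 - 5*(-5.5691) + 11 = 162.905
Step 2: Evaluate g(x).
g(-5.5691) = 8*-5.5691 - 7 = -51.5528
Step 3: Compute Lagrangian.
L = 162.905 + 5*-51.5528 = -94.859


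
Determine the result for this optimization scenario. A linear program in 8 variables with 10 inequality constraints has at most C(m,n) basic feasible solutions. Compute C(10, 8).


Each vertex corresponds to some choice of n active constraints out of m, so the number of vertices is at most C(m, n) = m! / (n!(m-n)!).
m = 10, n = 8
Numerator: 10 * 9 * 8 * 7 * 6 * 5 * 4 * 3
Denominator: 8! = 40320
C(10, 8) = 45


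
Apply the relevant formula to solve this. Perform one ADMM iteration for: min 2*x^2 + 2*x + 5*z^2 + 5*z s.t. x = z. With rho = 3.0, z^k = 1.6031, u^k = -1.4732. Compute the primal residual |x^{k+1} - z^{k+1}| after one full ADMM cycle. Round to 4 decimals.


ADMM iteration with rho = 3.0, z^k = 1.6031, u^k = -1.4732
Step 1: x-update.
Minimize 2*x^2 + 2*x + (3.0/2)*(x - 1.6031 - 1.4732)^2
FOC: (2*2 + 3.0)*x = -2 + 3.0*(1.6031 + 1.4732)
x^{k+1} = 1.0327
Step 2: z-update.
Minimize 5*z^2 + 5*z + (3.0/2)*(1.0327 - z - 1.4732)^2
FOC: (2*5 + 3.0)*z = -5 + 3.0*(1.0327 - 1.4732)
z^{k+1} = -0.4863
Step 3: u-update.
u^{k+1} = -1.4732 + 1.0327 + 0.4863 = 0.0458
Step 4: Primal residual = |1.0327 + 0.4863| = 1.519


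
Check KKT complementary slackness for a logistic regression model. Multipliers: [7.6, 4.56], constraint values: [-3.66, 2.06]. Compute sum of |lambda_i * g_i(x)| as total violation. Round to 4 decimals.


KKT complementary slackness check:
lambda_1 * g_1 = 7.6 * -3.66 = -27.816
lambda_2 * g_2 = 4.56 * 2.06 = 9.3936
Total violation = 27.816 + 9.3936 = 37.2096


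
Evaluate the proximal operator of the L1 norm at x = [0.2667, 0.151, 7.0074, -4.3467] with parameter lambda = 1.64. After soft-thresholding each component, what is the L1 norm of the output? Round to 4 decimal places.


Soft-thresholding with lambda = 1.64:
prox(0.2667) = sign(0.2667)*max(|0.2667| - 1.64, 0) = 0.0
prox(0.151) = sign(0.151)*max(|0.151| - 1.64, 0) = 0.0
prox(7.0074) = sign(7.0074)*max(|7.0074| - 1.64, 0) = 5.3674
prox(-4.3467) = sign(-4.3467)*max(|-4.3467| - 1.64, 0) = -2.7067
prox(x) = [0.0, 0.0, 5.3674, -2.7067]
||prox(x)||_1 = 0.0 + 0.0 + 5.3674 + 2.7067 = 8.0741


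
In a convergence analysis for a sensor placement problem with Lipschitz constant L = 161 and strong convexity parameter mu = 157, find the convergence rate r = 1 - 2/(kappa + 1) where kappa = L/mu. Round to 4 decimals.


Step 1: Compute the condition number.
kappa = L/mu = 161/157 = 1.0255
Step 2: Compute the convergence rate.
r = 1 - 2/(kappa + 1) = 1 - 2*mu/(L + mu) = (L - mu)/(L + mu) = 4/318 = 0.0126


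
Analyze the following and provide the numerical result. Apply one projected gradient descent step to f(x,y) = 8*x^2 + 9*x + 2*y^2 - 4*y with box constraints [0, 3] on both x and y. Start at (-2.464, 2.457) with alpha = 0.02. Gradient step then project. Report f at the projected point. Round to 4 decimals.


Step 1: Compute gradient at (-2.464, 2.457).
grad_x = 2*8*-2.464 + 9 = -30.424
grad_y = 2*2*2.457 - 4 = 5.828
Step 2: Gradient step.
x_raw = -2.464 - 0.02*-30.424 = -1.8555
y_raw = 2.457 - 0.02*5.828 = 2.3404
Step 3: Project onto [0, 3].
x_proj = clip(-1.8555) = 0.0
y_proj = clip(2.3404) = 2.3404
Step 4: Evaluate f.
f(0.0, 2.3404) = 1.5936


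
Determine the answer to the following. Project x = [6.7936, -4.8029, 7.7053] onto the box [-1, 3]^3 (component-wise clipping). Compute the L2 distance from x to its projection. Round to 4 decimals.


Project each component onto [-1, 3].
clip(6.7936) = 3.0, clip(-4.8029) = -1.0, clip(7.7053) = 3.0
Projection = [3.0, -1.0, 3.0]
Squared diffs: [14.3914, 14.462, 22.1398]
Distance = sqrt(50.9932) = 7.141


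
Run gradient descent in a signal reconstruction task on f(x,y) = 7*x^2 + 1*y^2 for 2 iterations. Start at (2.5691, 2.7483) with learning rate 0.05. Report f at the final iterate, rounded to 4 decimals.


Gradient descent on f(x,y) = 7*x^2 + 1*y^2.
Starting point: (2.5691, 2.7483), alpha = 0.05
Step 1: grad_x = 2*7*2.5691 = 35.9674, grad_y = 2*1*2.7483 = 5.4966
  x_1 = 2.5691 - 0.05*35.9674 = 0.7707
  y_1 = 2.7483 - 0.05*5.4966 = 2.4735
Step 2: grad_x = 2*7*0.7707 = 10.7902, grad_y = 2*1*2.4735 = 4.9469
  x_2 = 0.7707 - 0.05*10.7902 = 0.2312
  y_2 = 2.4735 - 0.05*4.9469 = 2.2261
f(0.2312, 2.2261) = 7*0.2312^2 + 1*2.2261^2 = 5.3299


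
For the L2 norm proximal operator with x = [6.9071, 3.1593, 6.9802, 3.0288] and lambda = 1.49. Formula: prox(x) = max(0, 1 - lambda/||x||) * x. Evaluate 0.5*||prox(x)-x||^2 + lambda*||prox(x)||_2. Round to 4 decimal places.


Step 1: Compute ||x||.
||x|| = 10.7511
Step 2: Compute scaling factor.
scale = max(0, 1 - 1.49/10.7511) = 0.8614
Step 3: prox(x) = [5.9498, 2.7215, 6.0128, 2.609]
||prox(x)|| = 9.2611
Step 4: Proximal objective.
0.5*||prox-x||^2 = 1.1101
lambda*||prox|| = 13.799
Total = 14.9091


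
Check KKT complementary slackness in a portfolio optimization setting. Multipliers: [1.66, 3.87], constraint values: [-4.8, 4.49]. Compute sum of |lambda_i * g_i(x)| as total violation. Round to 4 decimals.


KKT complementary slackness check:
lambda_1 * g_1 = 1.66 * -4.8 = -7.968
lambda_2 * g_2 = 3.87 * 4.49 = 17.3763
Total violation = 7.968 + 17.3763 = 25.3443


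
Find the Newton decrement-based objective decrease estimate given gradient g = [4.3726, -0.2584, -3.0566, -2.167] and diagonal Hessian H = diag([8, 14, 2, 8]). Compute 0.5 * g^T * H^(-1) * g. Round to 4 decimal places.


Step 1: H is diagonal, so H^(-1) * g = [0.5466, -0.0185, -1.5283, -0.2709].
Step 2: g^T H^(-1) g = sum_i g_i^2 / H_ii
  = (4.3726)^2/8 + (-0.2584)^2/14 + (-3.0566)^2/2 + (-2.167)^2/8
  = 2.39 + 0.0048 + 4.6714 + 0.587 = 7.6531
Step 3: Objective decrease = 0.5 * g^T H^(-1) g = 3.8266


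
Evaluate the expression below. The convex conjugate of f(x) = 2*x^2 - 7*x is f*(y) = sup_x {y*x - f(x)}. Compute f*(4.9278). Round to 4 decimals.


f*(y) = sup_x {y*x - a*x^2 - b*x} = sup_x {(y-b)*x - a*x^2}
FOC: (y - b) - 2a*x = 0 => x* = (y - b)/(2a)
x* = (4.9278 + 7)/(2*2) = 2.982
f*(4.9278) = (y-b)^2/(4a) = (4.9278 + 7)^2/(4*2)
= 142.2724/8 = 17.7841


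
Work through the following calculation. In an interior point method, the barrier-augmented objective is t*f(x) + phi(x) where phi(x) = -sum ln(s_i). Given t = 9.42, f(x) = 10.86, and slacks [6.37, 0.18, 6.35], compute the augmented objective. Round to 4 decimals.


Step 1: Compute log-barrier.
ln values: [1.8516, -1.7148, 1.8485]
phi = -(1.8516 - 1.7148 + 1.8485) = -1.9853
Step 2: Compute augmented objective.
t*f(x) = 9.42*10.86 = 102.3012
Total = 102.3012 - 1.9853 = 100.3159


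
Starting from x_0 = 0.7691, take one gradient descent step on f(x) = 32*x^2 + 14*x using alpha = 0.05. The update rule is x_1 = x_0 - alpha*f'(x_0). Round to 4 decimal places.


We compute the gradient at x_0 and apply the update.
f'(x) = 64*x + 14
f'(0.7691) = 64*0.7691 + 14 = 63.2224
x_1 = 0.7691 - 0.05*63.2224 = -2.392


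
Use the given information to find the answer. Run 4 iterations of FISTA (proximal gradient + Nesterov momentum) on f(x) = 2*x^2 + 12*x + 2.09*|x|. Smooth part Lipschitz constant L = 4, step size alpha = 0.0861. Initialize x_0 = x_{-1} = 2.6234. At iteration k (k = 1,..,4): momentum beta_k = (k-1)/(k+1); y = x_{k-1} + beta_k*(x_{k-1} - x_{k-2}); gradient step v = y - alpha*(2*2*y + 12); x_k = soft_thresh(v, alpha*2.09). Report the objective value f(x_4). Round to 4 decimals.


FISTA on f(x) = 2*x^2 + 12*x + 2.09*|x|
L = 4, alpha = 0.0861
Iteration 1: beta = 0.0, y = 2.6234 + 0.0*(2.6234 - 2.6234) = 2.6234
  grad(y) = 22.4936, v = y - alpha*grad = 0.6867
  prox(v) = soft_thresh(0.6867, 0.1799) = 0.5068
Iteration 2: beta = 0.3333, y = 0.5068 + 0.3333*(0.5068 - 2.6234) = -0.1988
  grad(y) = 11.2048, v = y - alpha*grad = -1.1635
  prox(v) = soft_thresh(-1.1635, 0.1799) = -0.9836
Iteration 3: beta = 0.5, y = -0.9836 + 0.5*(-0.9836 - 0.5068) = -1.7287
  grad(y) = 5.085, v = y - alpha*grad = -2.1666
  prox(v) = soft_thresh(-2.1666, 0.1799) = -1.9866
Iteration 4: beta = 0.6, y = -1.9866 + 0.6*(-1.9866 + 0.9836) = -2.5884
  grad(y) = 1.6462, v = y - alpha*grad = -2.7302
  prox(v) = soft_thresh(-2.7302, 0.1799) = -2.5502
f(x_4) = 2*(-2.5502)^2 + 12*(-2.5502) + 2.09*|-2.5502| = -12.2654


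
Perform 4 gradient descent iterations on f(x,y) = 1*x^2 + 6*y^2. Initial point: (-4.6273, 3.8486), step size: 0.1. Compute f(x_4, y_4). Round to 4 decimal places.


Gradient descent on f(x,y) = 1*x^2 + 6*y^2.
Starting point: (-4.6273, 3.8486), alpha = 0.1
Step 1: grad_x = 2*1*-4.6273 = -9.2546, grad_y = 2*6*3.8486 = 46.1832
  x_1 = -4.6273 - 0.1*-9.2546 = -3.7018
  y_1 = 3.8486 - 0.1*46.1832 = -0.7697
Step 2: grad_x = 2*1*-3.7018 = -7.4037, grad_y = 2*6*-0.7697 = -9.2366
  x_2 = -3.7018 - 0.1*-7.4037 = -2.9615
  y_2 = -0.7697 - 0.1*-9.2366 = 0.1539
Step 3: grad_x = 2*1*-2.9615 = -5.9229, grad_y = 2*6*0.1539 = 1.8473
  x_3 = -2.9615 - 0.1*-5.9229 = -2.3692
  y_3 = 0.1539 - 0.1*1.8473 = -0.0308
Step 4: grad_x = 2*1*-2.3692 = -4.7384, grad_y = 2*6*-0.0308 = -0.3695
  x_4 = -2.3692 - 0.1*-4.7384 = -1.8953
  y_4 = -0.0308 - 0.1*-0.3695 = 0.0062
f(-1.8953, 0.0062) = 1*(-1.8953)^2 + 6*0.0062^2 = 3.5925


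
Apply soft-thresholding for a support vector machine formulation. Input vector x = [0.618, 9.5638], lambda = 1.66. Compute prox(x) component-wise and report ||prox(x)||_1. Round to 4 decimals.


Soft-thresholding with lambda = 1.66:
prox(0.618) = sign(0.618)*max(|0.618| - 1.66, 0) = 0.0
prox(9.5638) = sign(9.5638)*max(|9.5638| - 1.66, 0) = 7.9038
prox(x) = [0.0, 7.9038]
||prox(x)||_1 = 0.0 + 7.9038 = 7.9038


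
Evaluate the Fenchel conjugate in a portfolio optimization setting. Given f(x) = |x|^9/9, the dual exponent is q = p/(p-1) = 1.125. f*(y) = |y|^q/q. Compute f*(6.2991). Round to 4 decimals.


The conjugate exponent q satisfies 1/p + 1/q = 1.
p = 9, so q = 9/(9 - 1) = 1.125
|y|^q = 6.2991^1.125 = 7.9285
f*(6.2991) = 7.9285 / 1.125 = 7.0475


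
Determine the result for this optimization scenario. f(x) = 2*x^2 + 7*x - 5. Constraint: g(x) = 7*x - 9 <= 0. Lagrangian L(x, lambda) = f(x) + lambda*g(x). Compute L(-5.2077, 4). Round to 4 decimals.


Step 1: Evaluate f(x).
f(-5.2077) = 2*(-5.2077)^2 + 7*(-5.2077) - 5 = 12.7864
Step 2: Evaluate g(x).
g(-5.2077) = 7*-5.2077 - 9 = -45.4539
Step 3: Compute Lagrangian.
L = 12.7864 + 4*-45.4539 = -169.0292


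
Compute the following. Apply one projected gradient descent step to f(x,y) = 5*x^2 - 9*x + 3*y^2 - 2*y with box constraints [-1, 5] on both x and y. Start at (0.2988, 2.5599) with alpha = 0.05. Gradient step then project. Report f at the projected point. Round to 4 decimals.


Step 1: Compute gradient at (0.2988, 2.5599).
grad_x = 2*5*0.2988 - 9 = -6.012
grad_y = 2*3*2.5599 - 2 = 13.3594
Step 2: Gradient step.
x_raw = 0.2988 - 0.05*-6.012 = 0.5994
y_raw = 2.5599 - 0.05*13.3594 = 1.8919
Step 3: Project onto [-1, 5].
x_proj = clip(0.5994) = 0.5994
y_proj = clip(1.8919) = 1.8919
Step 4: Evaluate f.
f(0.5994, 1.8919) = 3.3561


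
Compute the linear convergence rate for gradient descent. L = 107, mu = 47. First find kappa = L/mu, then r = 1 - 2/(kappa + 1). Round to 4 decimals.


Step 1: Compute the condition number.
kappa = L/mu = 107/47 = 2.2766
Step 2: Compute the convergence rate.
r = 1 - 2/(kappa + 1) = 1 - 2*mu/(L + mu) = (L - mu)/(L + mu) = 60/154 = 0.3896


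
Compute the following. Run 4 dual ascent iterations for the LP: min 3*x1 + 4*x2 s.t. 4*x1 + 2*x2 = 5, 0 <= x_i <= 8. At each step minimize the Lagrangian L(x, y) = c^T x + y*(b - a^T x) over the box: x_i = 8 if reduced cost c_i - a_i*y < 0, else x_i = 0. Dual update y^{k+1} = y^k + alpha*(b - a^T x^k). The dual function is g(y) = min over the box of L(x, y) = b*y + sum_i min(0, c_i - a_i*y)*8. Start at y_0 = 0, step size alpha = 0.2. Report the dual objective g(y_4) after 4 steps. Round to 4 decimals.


Dual ascent for LP: min 3*x1 + 4*x2, 4*x1 + 2*x2 = 5, 0 <= x_i <= 8
Step 1: y^k = 0.0, reduced costs: (3.0, 4.0)
  x^k = (0.0, 0.0), subgradient = b - a^T x = 5.0
  y^{k+1} = 0.0 + 0.2*5.0 = 1.0
Step 2: y^k = 1.0, reduced costs: (-1.0, 2.0)
  x^k = (8.0, 0.0), subgradient = b - a^T x = -27.0
  y^{k+1} = 1.0 + 0.2*-27.0 = -4.4
Step 3: y^k = -4.4, reduced costs: (20.6, 12.8)
  x^k = (0.0, 0.0), subgradient = b - a^T x = 5.0
  y^{k+1} = -4.4 + 0.2*5.0 = -3.4
Step 4: y^k = -3.4, reduced costs: (16.6, 10.8)
  x^k = (0.0, 0.0), subgradient = b - a^T x = 5.0
  y^{k+1} = -3.4 + 0.2*5.0 = -2.4
Dual objective at y_4 = -2.4: reduced costs (12.6, 8.8), box minimizer x = (0.0, 0.0)
g(y_4) = b*y + (c1 - a1*y)*x1 + (c2 - a2*y)*x2 = 5*(-2.4) + 12.6*0.0 + 8.8*0.0 = -12.0 + 0.0 + 0.0 = -12.0


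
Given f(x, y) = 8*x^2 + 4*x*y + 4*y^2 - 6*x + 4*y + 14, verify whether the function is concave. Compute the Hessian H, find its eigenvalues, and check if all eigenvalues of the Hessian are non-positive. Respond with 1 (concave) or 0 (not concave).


The Hessian of f(x,y) = 8*x^2 + 4*x*y + 4*y^2 - 6*x + 4*y + 14 is:
H = [[16, 4], [4, 8]]
Trace = 16 + 8 = 24
Determinant = 16*8 - (4)^2 = 112
Discriminant = (24)^2 - 4*112 = 128.0
Eigenvalues: lambda_1 = 6.3431, lambda_2 = 17.6569
The function is not concave.

0


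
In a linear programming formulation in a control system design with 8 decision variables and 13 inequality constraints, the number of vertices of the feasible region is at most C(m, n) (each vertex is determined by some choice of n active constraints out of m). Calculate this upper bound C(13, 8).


Each vertex corresponds to some choice of n active constraints out of m, so the number of vertices is at most C(m, n) = m! / (n!(m-n)!).
m = 13, n = 8
Numerator: 13 * 12 * 11 * 10 * 9 * 8 * 7 * 6
Denominator: 8! = 40320
C(13, 8) = 1287


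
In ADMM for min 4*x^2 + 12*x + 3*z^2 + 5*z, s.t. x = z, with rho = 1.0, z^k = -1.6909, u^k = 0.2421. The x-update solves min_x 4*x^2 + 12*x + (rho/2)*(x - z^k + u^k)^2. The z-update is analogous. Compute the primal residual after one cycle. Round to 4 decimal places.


ADMM iteration with rho = 1.0, z^k = -1.6909, u^k = 0.2421
Step 1: x-update.
Minimize 4*x^2 + 12*x + (1.0/2)*(x + 1.6909 + 0.2421)^2
FOC: (2*4 + 1.0)*x = -12 + 1.0*(-1.6909 - 0.2421)
x^{k+1} = -1.5481
Step 2: z-update.
Minimize 3*z^2 + 5*z + (1.0/2)*(-1.5481 - z + 0.2421)^2
FOC: (2*3 + 1.0)*z = -5 + 1.0*(-1.5481 + 0.2421)
z^{k+1} = -0.9009
Step 3: u-update.
u^{k+1} = 0.2421 - 1.5481 + 0.9009 = -0.4052
Step 4: Primal residual = |-1.5481 + 0.9009| = 0.6473


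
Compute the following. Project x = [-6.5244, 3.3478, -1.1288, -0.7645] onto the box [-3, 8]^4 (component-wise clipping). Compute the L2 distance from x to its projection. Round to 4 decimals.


Project each component onto [-3, 8].
clip(-6.5244) = -3.0, clip(3.3478) = 3.3478, clip(-1.1288) = -1.1288, clip(-0.7645) = -0.7645
Projection = [-3.0, 3.3478, -1.1288, -0.7645]
Squared diffs: [12.4214, 0.0, 0.0, 0.0]
Distance = sqrt(12.4214) = 3.5244


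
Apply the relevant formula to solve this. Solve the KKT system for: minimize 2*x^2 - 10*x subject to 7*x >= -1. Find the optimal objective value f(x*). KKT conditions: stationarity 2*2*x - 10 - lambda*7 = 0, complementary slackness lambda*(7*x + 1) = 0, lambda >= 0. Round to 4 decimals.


Step 1: Try lambda = 0 (constraint inactive).
Stationarity: 2*2*x - 10 = 0
x* = 10/(2*2) = 2.5
Check constraint: 7*2.5 = 17.5 >= -1 -- satisfied.
Step 2: Compute optimal value.
f(x*) = 2*2.5^2 - 10*2.5 = -12.5


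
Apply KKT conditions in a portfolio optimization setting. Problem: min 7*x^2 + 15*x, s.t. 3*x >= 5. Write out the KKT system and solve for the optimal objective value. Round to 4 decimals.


Step 1: Try lambda = 0 (constraint inactive).
x_unc = -15/(2*7) = -1.0714
Check: 3*-1.0714 = -3.2142 < 5 -- violated!
Step 2: Constraint must be active: 3*x = 5
x* = 5/3 = 1.6667 (rounded; the exact value 5/3 is used below)
lambda = (2*7*(5/3) + 15)/3 = 12.7778
Step 3: Compute optimal value.
f(x*) = 7*(5/3)^2 + 15*(5/3) = 44.4444


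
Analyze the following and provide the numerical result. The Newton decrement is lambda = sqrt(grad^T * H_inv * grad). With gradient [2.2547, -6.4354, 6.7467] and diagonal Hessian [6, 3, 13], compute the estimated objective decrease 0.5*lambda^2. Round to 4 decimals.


Step 1: H is diagonal, so H^(-1) * g = [0.3758, -2.1451, 0.519].
Step 2: g^T H^(-1) g = sum_i g_i^2 / H_ii
  = (2.2547)^2/6 + (-6.4354)^2/3 + (6.7467)^2/13
  = 0.8473 + 13.8048 + 3.5014 = 18.1535
Step 3: Objective decrease = 0.5 * g^T H^(-1) g = 9.0767


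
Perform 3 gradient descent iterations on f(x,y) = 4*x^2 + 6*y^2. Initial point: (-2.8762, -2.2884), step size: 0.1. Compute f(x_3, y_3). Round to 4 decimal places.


Gradient descent on f(x,y) = 4*x^2 + 6*y^2.
Starting point: (-2.8762, -2.2884), alpha = 0.1
Step 1: grad_x = 2*4*-2.8762 = -23.0096, grad_y = 2*6*-2.2884 = -27.4608
  x_1 = -2.8762 - 0.1*-23.0096 = -0.5752
  y_1 = -2.2884 - 0.1*-27.4608 = 0.4577
Step 2: grad_x = 2*4*-0.5752 = -4.6019, grad_y = 2*6*0.4577 = 5.4922
  x_2 = -0.5752 - 0.1*-4.6019 = -0.115
  y_2 = 0.4577 - 0.1*5.4922 = -0.0915
Step 3: grad_x = 2*4*-0.115 = -0.9204, grad_y = 2*6*-0.0915 = -1.0984
  x_3 = -0.115 - 0.1*-0.9204 = -0.023
  y_3 = -0.0915 - 0.1*-1.0984 = 0.0183
f(-0.023, 0.0183) = 4*(-0.023)^2 + 6*0.0183^2 = 0.0041


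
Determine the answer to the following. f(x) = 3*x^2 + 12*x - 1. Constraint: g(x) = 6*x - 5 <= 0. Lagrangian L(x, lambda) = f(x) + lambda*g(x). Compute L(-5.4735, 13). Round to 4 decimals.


Step 1: Evaluate f(x).
f(-5.4735) = 3*(-5.4735)^2 + 12*(-5.4735) - 1 = 23.1956
Step 2: Evaluate g(x).
g(-5.4735) = 6*-5.4735 - 5 = -37.841
Step 3: Compute Lagrangian.
L = 23.1956 + 13*-37.841 = -468.7374


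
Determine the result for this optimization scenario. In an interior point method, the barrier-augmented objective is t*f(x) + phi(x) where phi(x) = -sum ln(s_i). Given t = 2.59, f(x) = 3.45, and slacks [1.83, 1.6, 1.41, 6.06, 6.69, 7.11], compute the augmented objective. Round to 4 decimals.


Step 1: Compute log-barrier.
ln values: [0.6043, 0.47, 0.3436, 1.8017, 1.9006, 1.9615]
phi = -(0.6043 + 0.47 + 0.3436 + 1.8017 + 1.9006 + 1.9615) = -7.0817
Step 2: Compute augmented objective.
t*f(x) = 2.59*3.45 = 8.9355
Total = 8.9355 - 7.0817 = 1.8538


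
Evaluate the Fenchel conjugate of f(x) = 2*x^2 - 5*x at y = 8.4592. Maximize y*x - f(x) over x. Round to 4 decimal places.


f*(y) = sup_x {y*x - a*x^2 - b*x} = sup_x {(y-b)*x - a*x^2}
FOC: (y - b) - 2a*x = 0 => x* = (y - b)/(2a)
x* = (8.4592 + 5)/(2*2) = 3.3648
f*(8.4592) = (y-b)^2/(4a) = (8.4592 + 5)^2/(4*2)
= 181.1501/8 = 22.6438


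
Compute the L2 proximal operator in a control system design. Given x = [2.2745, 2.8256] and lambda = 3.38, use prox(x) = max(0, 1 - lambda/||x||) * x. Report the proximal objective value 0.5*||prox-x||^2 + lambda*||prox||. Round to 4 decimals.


Step 1: Compute ||x||.
||x|| = 3.6273
Step 2: Compute scaling factor.
scale = max(0, 1 - 3.38/3.6273) = 0.0682
Step 3: prox(x) = [0.1551, 0.1926]
||prox(x)|| = 0.2473
Step 4: Proximal objective.
0.5*||prox-x||^2 = 5.7122
lambda*||prox|| = 0.8359
Total = 6.5481


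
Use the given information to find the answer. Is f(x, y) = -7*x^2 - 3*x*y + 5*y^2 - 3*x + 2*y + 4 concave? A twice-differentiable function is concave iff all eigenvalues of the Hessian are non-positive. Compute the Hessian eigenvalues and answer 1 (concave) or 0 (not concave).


The Hessian of f(x,y) = -7*x^2 - 3*x*y + 5*y^2 - 3*x + 2*y + 4 is:
H = [[-14, -3], [-3, 10]]
Trace = -14 + 10 = -4
Determinant = -14*10 - (-3)^2 = -149
Discriminant = (-4)^2 - 4*-149 = 612.0
Eigenvalues: lambda_1 = -14.3693, lambda_2 = 10.3693
The function is not concave.

0


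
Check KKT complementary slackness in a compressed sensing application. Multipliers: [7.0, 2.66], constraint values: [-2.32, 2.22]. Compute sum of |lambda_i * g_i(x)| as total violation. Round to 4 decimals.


KKT complementary slackness check:
lambda_1 * g_1 = 7.0 * -2.32 = -16.24
lambda_2 * g_2 = 2.66 * 2.22 = 5.9052
Total violation = 16.24 + 5.9052 = 22.1452


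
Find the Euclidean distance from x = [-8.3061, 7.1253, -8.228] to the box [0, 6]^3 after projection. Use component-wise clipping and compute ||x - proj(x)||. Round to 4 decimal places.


Project each component onto [0, 6].
clip(-8.3061) = 0.0, clip(7.1253) = 6.0, clip(-8.228) = 0.0
Projection = [0.0, 6.0, 0.0]
Squared diffs: [68.9913, 1.2663, 67.7]
Distance = sqrt(137.9576) = 11.7455


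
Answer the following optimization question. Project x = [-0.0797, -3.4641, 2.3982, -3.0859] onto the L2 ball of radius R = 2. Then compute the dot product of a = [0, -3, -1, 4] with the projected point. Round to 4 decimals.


Step 1: Compute ||x|| (intermediates to 6 decimals).
||x|| = sqrt((-0.0797)^2 + (-3.4641)^2 + 2.3982^2 + (-3.0859)^2) = 5.223072
Step 2: Project.
Since ||x|| > R, scale = R/||x|| = 2/5.223072 = 0.382916, proj(x) = scale * x
proj(x) = [-0.030518, -1.326459, 0.918309, -1.18164]
Step 3: Dot product.
a^T * proj(x) = 0*(-0.030518) - 3*(-1.326459) - 1*0.918309 + 4*(-1.18164) = -1.6655


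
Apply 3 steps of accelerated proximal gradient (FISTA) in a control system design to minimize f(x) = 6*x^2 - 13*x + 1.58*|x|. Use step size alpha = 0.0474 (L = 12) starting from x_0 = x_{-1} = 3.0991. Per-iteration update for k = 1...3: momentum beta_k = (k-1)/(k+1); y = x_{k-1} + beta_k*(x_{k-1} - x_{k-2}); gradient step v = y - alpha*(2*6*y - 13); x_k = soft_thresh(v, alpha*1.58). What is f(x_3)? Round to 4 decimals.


FISTA on f(x) = 6*x^2 - 13*x + 1.58*|x|
L = 12, alpha = 0.0474
Iteration 1: beta = 0.0, y = 3.0991 + 0.0*(3.0991 - 3.0991) = 3.0991
  grad(y) = 24.1892, v = y - alpha*grad = 1.9525
  prox(v) = soft_thresh(1.9525, 0.0749) = 1.8776
Iteration 2: beta = 0.3333, y = 1.8776 + 0.3333*(1.8776 - 3.0991) = 1.4705
  grad(y) = 4.6458, v = y - alpha*grad = 1.2503
  prox(v) = soft_thresh(1.2503, 0.0749) = 1.1754
Iteration 3: beta = 0.5, y = 1.1754 + 0.5*(1.1754 - 1.8776) = 0.8243
  grad(y) = -3.109, v = y - alpha*grad = 0.9716
  prox(v) = soft_thresh(0.9716, 0.0749) = 0.8967
f(x_3) = 6*0.8967^2 - 13*0.8967 + 1.58*|0.8967| = -5.4159
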